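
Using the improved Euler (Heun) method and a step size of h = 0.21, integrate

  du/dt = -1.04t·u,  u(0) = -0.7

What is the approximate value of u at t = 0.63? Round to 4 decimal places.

-0.5692

Heun: k1 = f(t_n, u_n); k2 = f(t_n + h, u_n + h·k1); u_{n+1} = u_n + (h/2)·(k1 + k2).
t=0.000000, u=-0.700000:
  k1 = f(0.000000, -0.700000) = 0.000000
  k2 = f(0.210000, -0.700000) = 0.152880
  u ← -0.700000 + (0.21/2)·(0.000000 + 0.152880) = -0.683948
t=0.210000, u=-0.683948:
  k1 = f(0.210000, -0.683948) = 0.149374
  k2 = f(0.420000, -0.652579) = 0.285047
  u ← -0.683948 + (0.21/2)·(0.149374 + 0.285047) = -0.638333
t=0.420000, u=-0.638333:
  k1 = f(0.420000, -0.638333) = 0.278824
  k2 = f(0.630000, -0.579780) = 0.379872
  u ← -0.638333 + (0.21/2)·(0.278824 + 0.379872) = -0.569170
u(0.63) ≈ -0.5692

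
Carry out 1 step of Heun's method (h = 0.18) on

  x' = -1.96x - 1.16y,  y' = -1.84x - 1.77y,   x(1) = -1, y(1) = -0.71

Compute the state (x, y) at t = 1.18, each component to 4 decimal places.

-0.6455, -0.3244

Heun on (x,y): k1 = f(t_n, state_n); k2 = f(t_n + h, state_n + h·k1); state_{n+1} = state_n + (h/2)·(k1 + k2).
1.000000: (-1.000000, -0.710000)
  k1 = (2.783600, 3.096700)
  predictor → (-0.498952, -0.152594)
  k2 = (1.154955, 1.188163)
  → (-0.645530, -0.324362)
(x(1.18), y(1.18)) ≈ (-0.6455, -0.3244)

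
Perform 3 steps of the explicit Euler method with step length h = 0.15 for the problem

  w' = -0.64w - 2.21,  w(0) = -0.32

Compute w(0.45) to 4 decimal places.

-1.1385

Euler: w_{n+1} = w_n + h·f(x_n, w_n).
x=0.000000, w=-0.320000: f=-2.005200 → w ← -0.320000 + 0.15·(-2.005200) = -0.620780
x=0.150000, w=-0.620780: f=-1.812701 → w ← -0.620780 + 0.15·(-1.812701) = -0.892685
x=0.300000, w=-0.892685: f=-1.638682 → w ← -0.892685 + 0.15·(-1.638682) = -1.138487
w(0.45) ≈ -1.1385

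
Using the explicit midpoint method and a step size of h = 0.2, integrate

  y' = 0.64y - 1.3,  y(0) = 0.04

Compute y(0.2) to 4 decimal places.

Midpoint: k1 = f(s_n, y_n); k2 = f(s_n + h/2, y_n + (h/2)·k1); y_{n+1} = y_n + h·k2.
s=0.000000, y=0.040000:
  k1 = f(0.000000, 0.040000) = -1.274400
  k2 = f(0.100000, -0.087440) = -1.355962
  y ← 0.040000 + 0.2·(-1.355962) = -0.231192
y(0.2) ≈ -0.2312

-0.2312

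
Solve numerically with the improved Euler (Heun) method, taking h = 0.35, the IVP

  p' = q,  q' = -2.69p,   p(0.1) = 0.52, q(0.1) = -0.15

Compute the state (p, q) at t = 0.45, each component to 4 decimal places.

Heun on (p,q): k1 = f(t_n, state_n); k2 = f(t_n + h, state_n + h·k1); state_{n+1} = state_n + (h/2)·(k1 + k2).
0.100000: (0.520000, -0.150000)
  k1 = (-0.150000, -1.398800)
  predictor → (0.467500, -0.639580)
  k2 = (-0.639580, -1.257575)
  → (0.381824, -0.614866)
(p(0.45), q(0.45)) ≈ (0.3818, -0.6149)

0.3818, -0.6149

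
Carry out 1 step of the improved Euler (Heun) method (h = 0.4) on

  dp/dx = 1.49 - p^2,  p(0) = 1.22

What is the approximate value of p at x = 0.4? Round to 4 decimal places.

1.2203

Heun: k1 = f(x_n, p_n); k2 = f(x_n + h, p_n + h·k1); p_{n+1} = p_n + (h/2)·(k1 + k2).
x=0.000000, p=1.220000:
  k1 = f(0.000000, 1.220000) = 0.001600
  k2 = f(0.400000, 1.220640) = 0.000038
  p ← 1.220000 + (0.4/2)·(0.001600 + 0.000038) = 1.220328
p(0.4) ≈ 1.2203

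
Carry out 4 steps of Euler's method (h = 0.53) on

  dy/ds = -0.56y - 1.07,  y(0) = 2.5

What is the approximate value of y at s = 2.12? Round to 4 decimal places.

-0.8322

Euler: y_{n+1} = y_n + h·f(s_n, y_n).
s=0.000000, y=2.500000: f=-2.470000 → y ← 2.500000 + 0.53·(-2.470000) = 1.190900
s=0.530000, y=1.190900: f=-1.736904 → y ← 1.190900 + 0.53·(-1.736904) = 0.270341
s=1.060000, y=0.270341: f=-1.221391 → y ← 0.270341 + 0.53·(-1.221391) = -0.376996
s=1.590000, y=-0.376996: f=-0.858882 → y ← -0.376996 + 0.53·(-0.858882) = -0.832204
y(2.12) ≈ -0.8322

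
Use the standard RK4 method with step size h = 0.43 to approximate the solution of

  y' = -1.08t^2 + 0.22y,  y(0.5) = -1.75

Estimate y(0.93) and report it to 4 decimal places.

RK4: k1 = f(t_n, y_n); k2 = f(t_n + h/2, y_n + (h/2)·k1); k3 = f(t_n + h/2, y_n + (h/2)·k2); k4 = f(t_n + h, y_n + h·k3); y_{n+1} = y_n + (h/6)·(k1 + 2k2 + 2k3 + k4).
t=0.500000, y=-1.750000:
  k1 = f(0.500000, -1.750000) = -0.655000
  k2 = f(0.715000, -1.890825) = -0.968104
  k3 = f(0.715000, -1.958142) = -0.982914
  k4 = f(0.930000, -2.172653) = -1.412076
  y ← -1.750000 + (0.43/6)·(k1 + 2k2 + 2k3 + k4) = -2.177786
y(0.93) ≈ -2.1778

-2.1778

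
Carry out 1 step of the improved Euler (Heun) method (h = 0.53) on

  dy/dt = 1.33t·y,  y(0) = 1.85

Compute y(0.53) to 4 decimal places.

Heun: k1 = f(t_n, y_n); k2 = f(t_n + h, y_n + h·k1); y_{n+1} = y_n + (h/2)·(k1 + k2).
t=0.000000, y=1.850000:
  k1 = f(0.000000, 1.850000) = 0.000000
  k2 = f(0.530000, 1.850000) = 1.304065
  y ← 1.850000 + (0.53/2)·(0.000000 + 1.304065) = 2.195577
y(0.53) ≈ 2.1956

2.1956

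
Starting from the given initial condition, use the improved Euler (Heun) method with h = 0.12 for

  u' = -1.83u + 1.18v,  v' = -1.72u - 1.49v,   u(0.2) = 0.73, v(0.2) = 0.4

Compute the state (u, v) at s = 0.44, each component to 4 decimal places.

0.5149, 0.0686

Heun on (u,v): k1 = f(s_n, state_n); k2 = f(s_n + h, state_n + h·k1); state_{n+1} = state_n + (h/2)·(k1 + k2).
0.200000: (0.730000, 0.400000)
  k1 = (-0.863900, -1.851600)
  predictor → (0.626332, 0.177808)
  k2 = (-0.936374, -1.342225)
  → (0.621984, 0.208371)
0.320000: (0.621984, 0.208371)
  k1 = (-0.892353, -1.380284)
  predictor → (0.514901, 0.042736)
  k2 = (-0.891840, -0.949307)
  → (0.514932, 0.068595)
(u(0.44), v(0.44)) ≈ (0.5149, 0.0686)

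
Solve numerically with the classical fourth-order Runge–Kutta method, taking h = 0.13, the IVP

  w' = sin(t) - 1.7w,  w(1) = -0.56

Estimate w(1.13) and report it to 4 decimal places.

-0.3469

RK4: k1 = f(t_n, w_n); k2 = f(t_n + h/2, w_n + (h/2)·k1); k3 = f(t_n + h/2, w_n + (h/2)·k2); k4 = f(t_n + h, w_n + h·k3); w_{n+1} = w_n + (h/6)·(k1 + 2k2 + 2k3 + k4).
t=1.000000, w=-0.560000:
  k1 = f(1.000000, -0.560000) = 1.793471
  k2 = f(1.065000, -0.443424) = 1.628610
  k3 = f(1.065000, -0.454140) = 1.646827
  k4 = f(1.130000, -0.345912) = 1.492463
  w ← -0.560000 + (0.13/6)·(k1 + 2k2 + 2k3 + k4) = -0.346869
w(1.13) ≈ -0.3469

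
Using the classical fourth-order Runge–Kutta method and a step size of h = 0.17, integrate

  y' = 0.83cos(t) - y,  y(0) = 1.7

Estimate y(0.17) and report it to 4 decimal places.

RK4: k1 = f(t_n, y_n); k2 = f(t_n + h/2, y_n + (h/2)·k1); k3 = f(t_n + h/2, y_n + (h/2)·k2); k4 = f(t_n + h, y_n + h·k3); y_{n+1} = y_n + (h/6)·(k1 + 2k2 + 2k3 + k4).
t=0.000000, y=1.700000:
  k1 = f(0.000000, 1.700000) = -0.870000
  k2 = f(0.085000, 1.626050) = -0.799047
  k3 = f(0.085000, 1.632081) = -0.805078
  k4 = f(0.170000, 1.563137) = -0.745101
  y ← 1.700000 + (0.17/6)·(k1 + 2k2 + 2k3 + k4) = 1.563338
y(0.17) ≈ 1.5633

1.5633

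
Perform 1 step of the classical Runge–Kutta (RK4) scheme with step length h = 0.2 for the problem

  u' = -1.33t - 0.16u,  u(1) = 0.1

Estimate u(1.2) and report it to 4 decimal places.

RK4: k1 = f(t_n, u_n); k2 = f(t_n + h/2, u_n + (h/2)·k1); k3 = f(t_n + h/2, u_n + (h/2)·k2); k4 = f(t_n + h, u_n + h·k3); u_{n+1} = u_n + (h/6)·(k1 + 2k2 + 2k3 + k4).
t=1.000000, u=0.100000:
  k1 = f(1.000000, 0.100000) = -1.346000
  k2 = f(1.100000, -0.034600) = -1.457464
  k3 = f(1.100000, -0.045746) = -1.455681
  k4 = f(1.200000, -0.191136) = -1.565418
  u ← 0.100000 + (0.2/6)·(k1 + 2k2 + 2k3 + k4) = -0.191257
u(1.2) ≈ -0.1913

-0.1913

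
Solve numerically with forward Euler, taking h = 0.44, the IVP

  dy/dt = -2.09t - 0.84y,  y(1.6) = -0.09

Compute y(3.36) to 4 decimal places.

-5.2513

Euler: y_{n+1} = y_n + h·f(t_n, y_n).
t=1.600000, y=-0.090000: f=-3.268400 → y ← -0.090000 + 0.44·(-3.268400) = -1.528096
t=2.040000, y=-1.528096: f=-2.979999 → y ← -1.528096 + 0.44·(-2.979999) = -2.839296
t=2.480000, y=-2.839296: f=-2.798192 → y ← -2.839296 + 0.44·(-2.798192) = -4.070500
t=2.920000, y=-4.070500: f=-2.683580 → y ← -4.070500 + 0.44·(-2.683580) = -5.251275
y(3.36) ≈ -5.2513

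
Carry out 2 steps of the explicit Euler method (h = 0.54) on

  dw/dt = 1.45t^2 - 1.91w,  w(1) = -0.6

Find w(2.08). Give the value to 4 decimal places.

Euler: w_{n+1} = w_n + h·f(t_n, w_n).
t=1.000000, w=-0.600000: f=2.596000 → w ← -0.600000 + 0.54·2.596000 = 0.801840
t=1.540000, w=0.801840: f=1.907306 → w ← 0.801840 + 0.54·1.907306 = 1.831785
w(2.08) ≈ 1.8318

1.8318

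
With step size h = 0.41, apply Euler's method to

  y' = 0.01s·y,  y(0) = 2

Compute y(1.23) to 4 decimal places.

2.0101

Euler: y_{n+1} = y_n + h·f(s_n, y_n).
s=0.000000, y=2.000000: f=0.000000 → y ← 2.000000 + 0.41·0.000000 = 2.000000
s=0.410000, y=2.000000: f=0.008200 → y ← 2.000000 + 0.41·0.008200 = 2.003362
s=0.820000, y=2.003362: f=0.016428 → y ← 2.003362 + 0.41·0.016428 = 2.010097
y(1.23) ≈ 2.0101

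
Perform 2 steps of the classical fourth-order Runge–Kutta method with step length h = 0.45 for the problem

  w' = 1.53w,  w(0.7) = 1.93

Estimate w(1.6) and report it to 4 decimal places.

RK4: k1 = f(t_n, w_n); k2 = f(t_n + h/2, w_n + (h/2)·k1); k3 = f(t_n + h/2, w_n + (h/2)·k2); k4 = f(t_n + h, w_n + h·k3); w_{n+1} = w_n + (h/6)·(k1 + 2k2 + 2k3 + k4).
t=0.700000, w=1.930000:
  k1 = f(0.700000, 1.930000) = 2.952900
  k2 = f(0.925000, 2.594403) = 3.969436
  k3 = f(0.925000, 2.823123) = 4.319378
  k4 = f(1.150000, 3.873720) = 5.926792
  w ← 1.930000 + (0.45/6)·(k1 + 2k2 + 2k3 + k4) = 3.839299
t=1.150000, w=3.839299:
  k1 = f(1.150000, 3.839299) = 5.874127
  k2 = f(1.375000, 5.160978) = 7.896296
  k3 = f(1.375000, 5.615966) = 8.592427
  k4 = f(1.600000, 7.705891) = 11.790014
  w ← 3.839299 + (0.45/6)·(k1 + 2k2 + 2k3 + k4) = 7.637418
w(1.6) ≈ 7.6374

7.6374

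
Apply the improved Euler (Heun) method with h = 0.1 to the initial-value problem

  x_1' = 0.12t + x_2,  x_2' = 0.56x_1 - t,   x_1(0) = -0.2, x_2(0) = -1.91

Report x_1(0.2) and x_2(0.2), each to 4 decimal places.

-0.5839, -1.9738

Heun on (x_1,x_2): k1 = f(t_n, state_n); k2 = f(t_n + h, state_n + h·k1); state_{n+1} = state_n + (h/2)·(k1 + k2).
0.000000: (-0.200000, -1.910000)
  k1 = (-1.910000, -0.112000)
  predictor → (-0.391000, -1.921200)
  k2 = (-1.909200, -0.318960)
  → (-0.390960, -1.931548)
0.100000: (-0.390960, -1.931548)
  k1 = (-1.919548, -0.318938)
  predictor → (-0.582915, -1.963442)
  k2 = (-1.939442, -0.526432)
  → (-0.583909, -1.973816)
(x_1(0.2), x_2(0.2)) ≈ (-0.5839, -1.9738)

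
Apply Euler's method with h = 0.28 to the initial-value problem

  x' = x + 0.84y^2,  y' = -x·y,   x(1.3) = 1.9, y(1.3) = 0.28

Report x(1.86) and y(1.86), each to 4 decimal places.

3.1406, 0.0411

Euler on (x,y): x_{n+1} = x_n + h·x', y_{n+1} = y_n + h·y'.
1.300000: (1.900000, 0.280000); f=(1.965856, -0.532000) → (2.450440, 0.131040)
1.580000: (2.450440, 0.131040); f=(2.464864, -0.321106) → (3.140602, 0.041130)
(x(1.86), y(1.86)) ≈ (3.1406, 0.0411)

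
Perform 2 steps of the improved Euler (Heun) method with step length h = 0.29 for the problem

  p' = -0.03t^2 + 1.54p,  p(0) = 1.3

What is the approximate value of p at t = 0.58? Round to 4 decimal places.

Heun: k1 = f(t_n, p_n); k2 = f(t_n + h, p_n + h·k1); p_{n+1} = p_n + (h/2)·(k1 + k2).
t=0.000000, p=1.300000:
  k1 = f(0.000000, 1.300000) = 2.002000
  k2 = f(0.290000, 1.880580) = 2.893570
  p ← 1.300000 + (0.29/2)·(2.002000 + 2.893570) = 2.009858
t=0.290000, p=2.009858:
  k1 = f(0.290000, 2.009858) = 3.092658
  k2 = f(0.580000, 2.906728) = 4.466270
  p ← 2.009858 + (0.29/2)·(3.092658 + 4.466270) = 3.105902
p(0.58) ≈ 3.1059

3.1059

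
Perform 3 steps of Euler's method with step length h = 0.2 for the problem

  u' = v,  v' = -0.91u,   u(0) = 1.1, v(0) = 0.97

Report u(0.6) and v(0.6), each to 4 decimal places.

1.5548, 0.2708

Euler on (u,v): u_{n+1} = u_n + h·u', v_{n+1} = v_n + h·v'.
0.000000: (1.100000, 0.970000); f=(0.970000, -1.001000) → (1.294000, 0.769800)
0.200000: (1.294000, 0.769800); f=(0.769800, -1.177540) → (1.447960, 0.534292)
0.400000: (1.447960, 0.534292); f=(0.534292, -1.317644) → (1.554818, 0.270763)
(u(0.6), v(0.6)) ≈ (1.5548, 0.2708)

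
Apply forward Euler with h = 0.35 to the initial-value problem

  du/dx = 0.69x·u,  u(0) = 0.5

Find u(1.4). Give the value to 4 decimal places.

0.7947

Euler: u_{n+1} = u_n + h·f(x_n, u_n).
x=0.000000, u=0.500000: f=0.000000 → u ← 0.500000 + 0.35·0.000000 = 0.500000
x=0.350000, u=0.500000: f=0.120750 → u ← 0.500000 + 0.35·0.120750 = 0.542262
x=0.700000, u=0.542262: f=0.261913 → u ← 0.542262 + 0.35·0.261913 = 0.633932
x=1.050000, u=0.633932: f=0.459284 → u ← 0.633932 + 0.35·0.459284 = 0.794681
u(1.4) ≈ 0.7947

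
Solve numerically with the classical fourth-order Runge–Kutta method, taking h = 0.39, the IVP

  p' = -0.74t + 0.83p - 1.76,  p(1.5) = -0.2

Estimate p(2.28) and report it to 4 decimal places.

RK4: k1 = f(t_n, p_n); k2 = f(t_n + h/2, p_n + (h/2)·k1); k3 = f(t_n + h/2, p_n + (h/2)·k2); k4 = f(t_n + h, p_n + h·k3); p_{n+1} = p_n + (h/6)·(k1 + 2k2 + 2k3 + k4).
t=1.500000, p=-0.200000:
  k1 = f(1.500000, -0.200000) = -3.036000
  k2 = f(1.695000, -0.792020) = -3.671677
  k3 = f(1.695000, -0.915977) = -3.774561
  k4 = f(1.890000, -1.672079) = -4.546425
  p ← -0.200000 + (0.39/6)·(k1 + 2k2 + 2k3 + k4) = -1.660869
t=1.890000, p=-1.660869:
  k1 = f(1.890000, -1.660869) = -4.537121
  k2 = f(2.085000, -2.545607) = -5.415754
  k3 = f(2.085000, -2.716941) = -5.557961
  k4 = f(2.280000, -3.828473) = -6.624833
  p ← -1.660869 + (0.39/6)·(k1 + 2k2 + 2k3 + k4) = -3.812978
p(2.28) ≈ -3.8130

-3.8130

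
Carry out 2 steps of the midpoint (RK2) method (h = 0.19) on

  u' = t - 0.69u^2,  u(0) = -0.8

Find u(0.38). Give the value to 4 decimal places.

Midpoint: k1 = f(t_n, u_n); k2 = f(t_n + h/2, u_n + (h/2)·k1); u_{n+1} = u_n + h·k2.
t=0.000000, u=-0.800000:
  k1 = f(0.000000, -0.800000) = -0.441600
  k2 = f(0.095000, -0.841952) = -0.394129
  u ← -0.800000 + 0.19·(-0.394129) = -0.874885
t=0.190000, u=-0.874885:
  k1 = f(0.190000, -0.874885) = -0.338142
  k2 = f(0.285000, -0.907008) = -0.282638
  u ← -0.874885 + 0.19·(-0.282638) = -0.928586
u(0.38) ≈ -0.9286

-0.9286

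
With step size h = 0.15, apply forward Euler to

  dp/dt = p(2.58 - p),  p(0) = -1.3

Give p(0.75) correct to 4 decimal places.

Euler: p_{n+1} = p_n + h·f(t_n, p_n).
t=0.000000, p=-1.300000: f=-5.044000 → p ← -1.300000 + 0.15·(-5.044000) = -2.056600
t=0.150000, p=-2.056600: f=-9.535632 → p ← -2.056600 + 0.15·(-9.535632) = -3.486945
t=0.300000, p=-3.486945: f=-21.155101 → p ← -3.486945 + 0.15·(-21.155101) = -6.660210
t=0.450000, p=-6.660210: f=-61.541737 → p ← -6.660210 + 0.15·(-61.541737) = -15.891470
t=0.600000, p=-15.891470: f=-293.538827 → p ← -15.891470 + 0.15·(-293.538827) = -59.922295
p(0.75) ≈ -59.9223

-59.9223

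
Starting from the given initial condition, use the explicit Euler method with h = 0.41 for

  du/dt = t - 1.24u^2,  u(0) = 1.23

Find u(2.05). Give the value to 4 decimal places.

Euler: u_{n+1} = u_n + h·f(t_n, u_n).
t=0.000000, u=1.230000: f=-1.875996 → u ← 1.230000 + 0.41·(-1.875996) = 0.460842
t=0.410000, u=0.460842: f=0.146655 → u ← 0.460842 + 0.41·0.146655 = 0.520970
t=0.820000, u=0.520970: f=0.483452 → u ← 0.520970 + 0.41·0.483452 = 0.719185
t=1.230000, u=0.719185: f=0.588638 → u ← 0.719185 + 0.41·0.588638 = 0.960527
t=1.640000, u=0.960527: f=0.495961 → u ← 0.960527 + 0.41·0.495961 = 1.163871
u(2.05) ≈ 1.1639

1.1639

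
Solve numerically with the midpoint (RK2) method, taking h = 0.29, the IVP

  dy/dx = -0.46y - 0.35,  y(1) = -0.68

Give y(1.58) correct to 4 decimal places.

-0.6989

Midpoint: k1 = f(x_n, y_n); k2 = f(x_n + h/2, y_n + (h/2)·k1); y_{n+1} = y_n + h·k2.
x=1.000000, y=-0.680000:
  k1 = f(1.000000, -0.680000) = -0.037200
  k2 = f(1.145000, -0.685394) = -0.034719
  y ← -0.680000 + 0.29·(-0.034719) = -0.690068
x=1.290000, y=-0.690068:
  k1 = f(1.290000, -0.690068) = -0.032569
  k2 = f(1.435000, -0.694791) = -0.030396
  y ← -0.690068 + 0.29·(-0.030396) = -0.698883
y(1.58) ≈ -0.6989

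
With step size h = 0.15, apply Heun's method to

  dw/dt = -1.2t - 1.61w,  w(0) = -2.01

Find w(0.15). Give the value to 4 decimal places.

Heun: k1 = f(t_n, w_n); k2 = f(t_n + h, w_n + h·k1); w_{n+1} = w_n + (h/2)·(k1 + k2).
t=0.000000, w=-2.010000:
  k1 = f(0.000000, -2.010000) = 3.236100
  k2 = f(0.150000, -1.524585) = 2.274582
  w ← -2.010000 + (0.15/2)·(3.236100 + 2.274582) = -1.596699
w(0.15) ≈ -1.5967

-1.5967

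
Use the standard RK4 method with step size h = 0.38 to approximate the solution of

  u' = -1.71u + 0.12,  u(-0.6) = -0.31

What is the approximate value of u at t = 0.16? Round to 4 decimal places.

RK4: k1 = f(t_n, u_n); k2 = f(t_n + h/2, u_n + (h/2)·k1); k3 = f(t_n + h/2, u_n + (h/2)·k2); k4 = f(t_n + h, u_n + h·k3); u_{n+1} = u_n + (h/6)·(k1 + 2k2 + 2k3 + k4).
t=-0.600000, u=-0.310000:
  k1 = f(-0.600000, -0.310000) = 0.650100
  k2 = f(-0.410000, -0.186481) = 0.438883
  k3 = f(-0.410000, -0.226612) = 0.507507
  k4 = f(-0.220000, -0.117147) = 0.320322
  u ← -0.310000 + (0.38/6)·(k1 + 2k2 + 2k3 + k4) = -0.128664
t=-0.220000, u=-0.128664:
  k1 = f(-0.220000, -0.128664) = 0.340015
  k2 = f(-0.030000, -0.064061) = 0.229544
  k3 = f(-0.030000, -0.085051) = 0.265436
  k4 = f(0.160000, -0.027798) = 0.167535
  u ← -0.128664 + (0.38/6)·(k1 + 2k2 + 2k3 + k4) = -0.033822
u(0.16) ≈ -0.0338

-0.0338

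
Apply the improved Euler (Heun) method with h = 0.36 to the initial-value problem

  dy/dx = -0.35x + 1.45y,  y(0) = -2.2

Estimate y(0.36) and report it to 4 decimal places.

Heun: k1 = f(x_n, y_n); k2 = f(x_n + h, y_n + h·k1); y_{n+1} = y_n + (h/2)·(k1 + k2).
x=0.000000, y=-2.200000:
  k1 = f(0.000000, -2.200000) = -3.190000
  k2 = f(0.360000, -3.348400) = -4.981180
  y ← -2.200000 + (0.36/2)·(-3.190000 + (-4.981180)) = -3.670812
y(0.36) ≈ -3.6708

-3.6708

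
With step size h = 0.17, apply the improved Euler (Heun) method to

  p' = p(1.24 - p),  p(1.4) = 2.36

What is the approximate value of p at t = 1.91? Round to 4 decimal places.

1.6703

Heun: k1 = f(t_n, p_n); k2 = f(t_n + h, p_n + h·k1); p_{n+1} = p_n + (h/2)·(k1 + k2).
t=1.400000, p=2.360000:
  k1 = f(1.400000, 2.360000) = -2.643200
  k2 = f(1.570000, 1.910656) = -1.281393
  p ← 2.360000 + (0.17/2)·(-2.643200 + (-1.281393)) = 2.026410
t=1.570000, p=2.026410:
  k1 = f(1.570000, 2.026410) = -1.593588
  k2 = f(1.740000, 1.755500) = -0.904959
  p ← 2.026410 + (0.17/2)·(-1.593588 + (-0.904959)) = 1.814033
t=1.740000, p=1.814033:
  k1 = f(1.740000, 1.814033) = -1.041315
  k2 = f(1.910000, 1.637010) = -0.649908
  p ← 1.814033 + (0.17/2)·(-1.041315 + (-0.649908)) = 1.670279
p(1.91) ≈ 1.6703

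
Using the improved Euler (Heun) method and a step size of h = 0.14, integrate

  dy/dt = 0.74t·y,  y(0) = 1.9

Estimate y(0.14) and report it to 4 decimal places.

1.9138

Heun: k1 = f(t_n, y_n); k2 = f(t_n + h, y_n + h·k1); y_{n+1} = y_n + (h/2)·(k1 + k2).
t=0.000000, y=1.900000:
  k1 = f(0.000000, 1.900000) = 0.000000
  k2 = f(0.140000, 1.900000) = 0.196840
  y ← 1.900000 + (0.14/2)·(0.000000 + 0.196840) = 1.913779
y(0.14) ≈ 1.9138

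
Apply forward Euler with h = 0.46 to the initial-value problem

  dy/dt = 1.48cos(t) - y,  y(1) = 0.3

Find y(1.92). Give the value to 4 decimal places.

0.3614

Euler: y_{n+1} = y_n + h·f(t_n, y_n).
t=1.000000, y=0.300000: f=0.499647 → y ← 0.300000 + 0.46·0.499647 = 0.529838
t=1.460000, y=0.529838: f=-0.366195 → y ← 0.529838 + 0.46·(-0.366195) = 0.361388
y(1.92) ≈ 0.3614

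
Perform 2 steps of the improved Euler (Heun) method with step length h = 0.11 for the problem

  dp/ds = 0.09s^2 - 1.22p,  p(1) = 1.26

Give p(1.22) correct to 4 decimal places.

0.9860

Heun: k1 = f(s_n, p_n); k2 = f(s_n + h, p_n + h·k1); p_{n+1} = p_n + (h/2)·(k1 + k2).
s=1.000000, p=1.260000:
  k1 = f(1.000000, 1.260000) = -1.447200
  k2 = f(1.110000, 1.100808) = -1.232097
  p ← 1.260000 + (0.11/2)·(-1.447200 + (-1.232097)) = 1.112639
s=1.110000, p=1.112639:
  k1 = f(1.110000, 1.112639) = -1.246530
  k2 = f(1.220000, 0.975520) = -1.056179
  p ← 1.112639 + (0.11/2)·(-1.246530 + (-1.056179)) = 0.985990
p(1.22) ≈ 0.9860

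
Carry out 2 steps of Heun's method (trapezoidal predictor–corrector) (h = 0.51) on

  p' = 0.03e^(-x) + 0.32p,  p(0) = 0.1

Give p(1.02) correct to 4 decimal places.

Heun: k1 = f(x_n, p_n); k2 = f(x_n + h, p_n + h·k1); p_{n+1} = p_n + (h/2)·(k1 + k2).
x=0.000000, p=0.100000:
  k1 = f(0.000000, 0.100000) = 0.062000
  k2 = f(0.510000, 0.131620) = 0.060133
  p ← 0.100000 + (0.51/2)·(0.062000 + 0.060133) = 0.131144
x=0.510000, p=0.131144:
  k1 = f(0.510000, 0.131144) = 0.059981
  k2 = f(1.020000, 0.161734) = 0.062573
  p ← 0.131144 + (0.51/2)·(0.059981 + 0.062573) = 0.162395
p(1.02) ≈ 0.1624

0.1624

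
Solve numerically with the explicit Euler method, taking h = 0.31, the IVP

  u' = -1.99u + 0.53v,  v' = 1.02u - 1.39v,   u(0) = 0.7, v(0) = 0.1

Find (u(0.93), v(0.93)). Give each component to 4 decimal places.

0.1001, 0.1903

Euler on (u,v): u_{n+1} = u_n + h·u', v_{n+1} = v_n + h·v'.
0.000000: (0.700000, 0.100000); f=(-1.340000, 0.575000) → (0.284600, 0.278250)
0.310000: (0.284600, 0.278250); f=(-0.418881, -0.096476) → (0.154747, 0.248343)
0.620000: (0.154747, 0.248343); f=(-0.176324, -0.187355) → (0.100086, 0.190263)
(u(0.93), v(0.93)) ≈ (0.1001, 0.1903)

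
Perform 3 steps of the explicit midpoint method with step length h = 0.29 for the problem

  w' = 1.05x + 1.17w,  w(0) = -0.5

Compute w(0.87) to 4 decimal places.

Midpoint: k1 = f(x_n, w_n); k2 = f(x_n + h/2, w_n + (h/2)·k1); w_{n+1} = w_n + h·k2.
x=0.000000, w=-0.500000:
  k1 = f(0.000000, -0.500000) = -0.585000
  k2 = f(0.145000, -0.584825) = -0.531995
  w ← -0.500000 + 0.29·(-0.531995) = -0.654279
x=0.290000, w=-0.654279:
  k1 = f(0.290000, -0.654279) = -0.461006
  k2 = f(0.435000, -0.721124) = -0.386966
  w ← -0.654279 + 0.29·(-0.386966) = -0.766499
x=0.580000, w=-0.766499:
  k1 = f(0.580000, -0.766499) = -0.287803
  k2 = f(0.725000, -0.808230) = -0.184379
  w ← -0.766499 + 0.29·(-0.184379) = -0.819969
w(0.87) ≈ -0.8200

-0.8200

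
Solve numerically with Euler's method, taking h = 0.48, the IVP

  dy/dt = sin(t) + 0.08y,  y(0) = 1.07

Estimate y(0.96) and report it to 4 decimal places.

Euler: y_{n+1} = y_n + h·f(t_n, y_n).
t=0.000000, y=1.070000: f=0.085600 → y ← 1.070000 + 0.48·0.085600 = 1.111088
t=0.480000, y=1.111088: f=0.550666 → y ← 1.111088 + 0.48·0.550666 = 1.375408
y(0.96) ≈ 1.3754

1.3754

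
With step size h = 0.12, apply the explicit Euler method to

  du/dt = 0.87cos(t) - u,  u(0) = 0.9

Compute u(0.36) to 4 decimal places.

Euler: u_{n+1} = u_n + h·f(t_n, u_n).
t=0.000000, u=0.900000: f=-0.030000 → u ← 0.900000 + 0.12·(-0.030000) = 0.896400
t=0.120000, u=0.896400: f=-0.032656 → u ← 0.896400 + 0.12·(-0.032656) = 0.892481
t=0.240000, u=0.892481: f=-0.047417 → u ← 0.892481 + 0.12·(-0.047417) = 0.886791
u(0.36) ≈ 0.8868

0.8868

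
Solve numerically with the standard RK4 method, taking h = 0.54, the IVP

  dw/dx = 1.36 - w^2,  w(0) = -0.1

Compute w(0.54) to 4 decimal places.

0.5773

RK4: k1 = f(x_n, w_n); k2 = f(x_n + h/2, w_n + (h/2)·k1); k3 = f(x_n + h/2, w_n + (h/2)·k2); k4 = f(x_n + h, w_n + h·k3); w_{n+1} = w_n + (h/6)·(k1 + 2k2 + 2k3 + k4).
x=0.000000, w=-0.100000:
  k1 = f(0.000000, -0.100000) = 1.350000
  k2 = f(0.270000, 0.264500) = 1.290040
  k3 = f(0.270000, 0.248311) = 1.298342
  k4 = f(0.540000, 0.601105) = 0.998673
  w ← -0.100000 + (0.54/6)·(k1 + 2k2 + 2k3 + k4) = 0.577289
w(0.54) ≈ 0.5773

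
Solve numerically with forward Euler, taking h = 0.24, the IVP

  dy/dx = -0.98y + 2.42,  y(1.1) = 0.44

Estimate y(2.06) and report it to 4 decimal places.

Euler: y_{n+1} = y_n + h·f(x_n, y_n).
x=1.100000, y=0.440000: f=1.988800 → y ← 0.440000 + 0.24·1.988800 = 0.917312
x=1.340000, y=0.917312: f=1.521034 → y ← 0.917312 + 0.24·1.521034 = 1.282360
x=1.580000, y=1.282360: f=1.163287 → y ← 1.282360 + 0.24·1.163287 = 1.561549
x=1.820000, y=1.561549: f=0.889682 → y ← 1.561549 + 0.24·0.889682 = 1.775073
y(2.06) ≈ 1.7751

1.7751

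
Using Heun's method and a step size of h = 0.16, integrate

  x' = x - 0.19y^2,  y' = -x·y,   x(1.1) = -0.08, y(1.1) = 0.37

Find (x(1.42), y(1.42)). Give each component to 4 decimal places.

Heun on (x,y): k1 = f(t_n, state_n); k2 = f(t_n + h, state_n + h·k1); state_{n+1} = state_n + (h/2)·(k1 + k2).
1.100000: (-0.080000, 0.370000)
  k1 = (-0.106011, 0.029600)
  predictor → (-0.096962, 0.374736)
  k2 = (-0.123643, 0.036335)
  → (-0.098372, 0.375275)
1.260000: (-0.098372, 0.375275)
  k1 = (-0.125130, 0.036917)
  predictor → (-0.118393, 0.381181)
  k2 = (-0.146000, 0.045129)
  → (-0.120063, 0.381838)
(x(1.42), y(1.42)) ≈ (-0.1201, 0.3818)

-0.1201, 0.3818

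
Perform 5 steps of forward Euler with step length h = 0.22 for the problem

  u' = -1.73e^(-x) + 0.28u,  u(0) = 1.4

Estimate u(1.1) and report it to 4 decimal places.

Euler: u_{n+1} = u_n + h·f(x_n, u_n).
x=0.000000, u=1.400000: f=-1.338000 → u ← 1.400000 + 0.22·(-1.338000) = 1.105640
x=0.220000, u=1.105640: f=-1.078778 → u ← 1.105640 + 0.22·(-1.078778) = 0.868309
x=0.440000, u=0.868309: f=-0.871057 → u ← 0.868309 + 0.22·(-0.871057) = 0.676676
x=0.660000, u=0.676676: f=-0.704683 → u ← 0.676676 + 0.22·(-0.704683) = 0.521646
x=0.880000, u=0.521646: f=-0.571514 → u ← 0.521646 + 0.22·(-0.571514) = 0.395913
u(1.1) ≈ 0.3959

0.3959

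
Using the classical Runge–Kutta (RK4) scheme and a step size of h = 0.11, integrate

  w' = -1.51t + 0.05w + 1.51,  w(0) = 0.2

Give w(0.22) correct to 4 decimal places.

0.4996

RK4: k1 = f(t_n, w_n); k2 = f(t_n + h/2, w_n + (h/2)·k1); k3 = f(t_n + h/2, w_n + (h/2)·k2); k4 = f(t_n + h, w_n + h·k3); w_{n+1} = w_n + (h/6)·(k1 + 2k2 + 2k3 + k4).
t=0.000000, w=0.200000:
  k1 = f(0.000000, 0.200000) = 1.520000
  k2 = f(0.055000, 0.283600) = 1.441130
  k3 = f(0.055000, 0.279262) = 1.440913
  k4 = f(0.110000, 0.358500) = 1.361825
  w ← 0.200000 + (0.11/6)·(k1 + 2k2 + 2k3 + k4) = 0.358508
t=0.110000, w=0.358508:
  k1 = f(0.110000, 0.358508) = 1.361825
  k2 = f(0.165000, 0.433409) = 1.282520
  k3 = f(0.165000, 0.429047) = 1.282302
  k4 = f(0.220000, 0.499562) = 1.202778
  w ← 0.358508 + (0.11/6)·(k1 + 2k2 + 2k3 + k4) = 0.499570
w(0.22) ≈ 0.4996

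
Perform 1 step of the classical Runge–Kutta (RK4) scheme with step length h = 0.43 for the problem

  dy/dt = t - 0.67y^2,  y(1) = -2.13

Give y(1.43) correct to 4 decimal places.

RK4: k1 = f(t_n, y_n); k2 = f(t_n + h/2, y_n + (h/2)·k1); k3 = f(t_n + h/2, y_n + (h/2)·k2); k4 = f(t_n + h, y_n + h·k3); y_{n+1} = y_n + (h/6)·(k1 + 2k2 + 2k3 + k4).
t=1.000000, y=-2.130000:
  k1 = f(1.000000, -2.130000) = -2.039723
  k2 = f(1.215000, -2.568540) = -3.205258
  k3 = f(1.215000, -2.819130) = -4.109823
  k4 = f(1.430000, -3.897224) = -8.746197
  y ← -2.130000 + (0.43/6)·(k1 + 2k2 + 2k3 + k4) = -3.951486
y(1.43) ≈ -3.9515

-3.9515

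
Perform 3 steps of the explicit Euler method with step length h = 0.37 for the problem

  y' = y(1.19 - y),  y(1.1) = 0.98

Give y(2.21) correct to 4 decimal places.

1.1419

Euler: y_{n+1} = y_n + h·f(t_n, y_n).
t=1.100000, y=0.980000: f=0.205800 → y ← 0.980000 + 0.37·0.205800 = 1.056146
t=1.470000, y=1.056146: f=0.141369 → y ← 1.056146 + 0.37·0.141369 = 1.108453
t=1.840000, y=1.108453: f=0.090391 → y ← 1.108453 + 0.37·0.090391 = 1.141897
y(2.21) ≈ 1.1419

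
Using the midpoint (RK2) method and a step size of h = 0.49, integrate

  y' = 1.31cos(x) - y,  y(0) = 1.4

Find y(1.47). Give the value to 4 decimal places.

Midpoint: k1 = f(x_n, y_n); k2 = f(x_n + h/2, y_n + (h/2)·k1); y_{n+1} = y_n + h·k2.
x=0.000000, y=1.400000:
  k1 = f(0.000000, 1.400000) = -0.090000
  k2 = f(0.245000, 1.377950) = -0.107070
  y ← 1.400000 + 0.49·(-0.107070) = 1.347536
x=0.490000, y=1.347536:
  k1 = f(0.490000, 1.347536) = -0.191680
  k2 = f(0.735000, 1.300574) = -0.328776
  y ← 1.347536 + 0.49·(-0.328776) = 1.186435
x=0.980000, y=1.186435:
  k1 = f(0.980000, 1.186435) = -0.456736
  k2 = f(1.225000, 1.074535) = -0.630516
  y ← 1.186435 + 0.49·(-0.630516) = 0.877483
y(1.47) ≈ 0.8775

0.8775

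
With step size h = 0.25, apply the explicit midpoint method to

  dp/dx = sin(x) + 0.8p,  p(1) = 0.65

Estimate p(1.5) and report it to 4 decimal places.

Midpoint: k1 = f(x_n, p_n); k2 = f(x_n + h/2, p_n + (h/2)·k1); p_{n+1} = p_n + h·k2.
x=1.000000, p=0.650000:
  k1 = f(1.000000, 0.650000) = 1.361471
  k2 = f(1.125000, 0.820184) = 1.558415
  p ← 0.650000 + 0.25·1.558415 = 1.039604
x=1.250000, p=1.039604:
  k1 = f(1.250000, 1.039604) = 1.780668
  k2 = f(1.375000, 1.262187) = 1.990643
  p ← 1.039604 + 0.25·1.990643 = 1.537264
p(1.5) ≈ 1.5373

1.5373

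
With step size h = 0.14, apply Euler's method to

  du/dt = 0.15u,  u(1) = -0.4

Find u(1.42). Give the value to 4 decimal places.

Euler: u_{n+1} = u_n + h·f(t_n, u_n).
t=1.000000, u=-0.400000: f=-0.060000 → u ← -0.400000 + 0.14·(-0.060000) = -0.408400
t=1.140000, u=-0.408400: f=-0.061260 → u ← -0.408400 + 0.14·(-0.061260) = -0.416976
t=1.280000, u=-0.416976: f=-0.062546 → u ← -0.416976 + 0.14·(-0.062546) = -0.425733
u(1.42) ≈ -0.4257

-0.4257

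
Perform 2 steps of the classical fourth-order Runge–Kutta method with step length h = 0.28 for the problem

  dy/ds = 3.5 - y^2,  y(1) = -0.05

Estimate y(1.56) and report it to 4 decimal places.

RK4: k1 = f(s_n, y_n); k2 = f(s_n + h/2, y_n + (h/2)·k1); k3 = f(s_n + h/2, y_n + (h/2)·k2); k4 = f(s_n + h, y_n + h·k3); y_{n+1} = y_n + (h/6)·(k1 + 2k2 + 2k3 + k4).
s=1.000000, y=-0.050000:
  k1 = f(1.000000, -0.050000) = 3.497500
  k2 = f(1.140000, 0.439650) = 3.306708
  k3 = f(1.140000, 0.412939) = 3.329481
  k4 = f(1.280000, 0.882255) = 2.721627
  y ← -0.050000 + (0.28/6)·(k1 + 2k2 + 2k3 + k4) = 0.859604
s=1.280000, y=0.859604:
  k1 = f(1.280000, 0.859604) = 2.761082
  k2 = f(1.420000, 1.246155) = 1.947098
  k3 = f(1.420000, 1.132197) = 2.218129
  k4 = f(1.560000, 1.480680) = 1.307587
  y ← 0.859604 + (0.28/6)·(k1 + 2k2 + 2k3 + k4) = 1.438229
y(1.56) ≈ 1.4382

1.4382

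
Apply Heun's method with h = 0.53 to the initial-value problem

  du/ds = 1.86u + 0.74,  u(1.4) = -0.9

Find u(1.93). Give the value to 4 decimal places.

Heun: k1 = f(s_n, u_n); k2 = f(s_n + h, u_n + h·k1); u_{n+1} = u_n + (h/2)·(k1 + k2).
s=1.400000, u=-0.900000:
  k1 = f(1.400000, -0.900000) = -0.934000
  k2 = f(1.930000, -1.395020) = -1.854737
  u ← -0.900000 + (0.53/2)·(-0.934000 + (-1.854737)) = -1.639015
u(1.93) ≈ -1.6390

-1.6390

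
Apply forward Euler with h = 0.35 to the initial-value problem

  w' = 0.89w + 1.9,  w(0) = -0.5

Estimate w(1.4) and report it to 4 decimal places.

Euler: w_{n+1} = w_n + h·f(t_n, w_n).
t=0.000000, w=-0.500000: f=1.455000 → w ← -0.500000 + 0.35·1.455000 = 0.009250
t=0.350000, w=0.009250: f=1.908232 → w ← 0.009250 + 0.35·1.908232 = 0.677131
t=0.700000, w=0.677131: f=2.502647 → w ← 0.677131 + 0.35·2.502647 = 1.553058
t=1.050000, w=1.553058: f=3.282221 → w ← 1.553058 + 0.35·3.282221 = 2.701835
w(1.4) ≈ 2.7018

2.7018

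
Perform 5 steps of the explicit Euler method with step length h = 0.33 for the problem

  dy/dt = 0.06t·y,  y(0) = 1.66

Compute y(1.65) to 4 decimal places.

1.7710

Euler: y_{n+1} = y_n + h·f(t_n, y_n).
t=0.000000, y=1.660000: f=0.000000 → y ← 1.660000 + 0.33·0.000000 = 1.660000
t=0.330000, y=1.660000: f=0.032868 → y ← 1.660000 + 0.33·0.032868 = 1.670846
t=0.660000, y=1.670846: f=0.066166 → y ← 1.670846 + 0.33·0.066166 = 1.692681
t=0.990000, y=1.692681: f=0.100545 → y ← 1.692681 + 0.33·0.100545 = 1.725861
t=1.320000, y=1.725861: f=0.136688 → y ← 1.725861 + 0.33·0.136688 = 1.770968
y(1.65) ≈ 1.7710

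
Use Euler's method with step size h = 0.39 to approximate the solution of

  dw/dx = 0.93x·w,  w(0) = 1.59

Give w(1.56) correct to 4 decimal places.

3.3164

Euler: w_{n+1} = w_n + h·f(x_n, w_n).
x=0.000000, w=1.590000: f=0.000000 → w ← 1.590000 + 0.39·0.000000 = 1.590000
x=0.390000, w=1.590000: f=0.576693 → w ← 1.590000 + 0.39·0.576693 = 1.814910
x=0.780000, w=1.814910: f=1.316536 → w ← 1.814910 + 0.39·1.316536 = 2.328359
x=1.170000, w=2.328359: f=2.533488 → w ← 2.328359 + 0.39·2.533488 = 3.316419
w(1.56) ≈ 3.3164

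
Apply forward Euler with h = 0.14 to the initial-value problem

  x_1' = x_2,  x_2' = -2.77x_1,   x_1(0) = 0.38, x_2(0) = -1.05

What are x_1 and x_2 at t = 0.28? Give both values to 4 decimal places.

Euler on (x_1,x_2): x_1_{n+1} = x_1_n + h·x_1', x_2_{n+1} = x_2_n + h·x_2'.
0.000000: (0.380000, -1.050000); f=(-1.050000, -1.052600) → (0.233000, -1.197364)
0.140000: (0.233000, -1.197364); f=(-1.197364, -0.645410) → (0.065369, -1.287721)
(x_1(0.28), x_2(0.28)) ≈ (0.0654, -1.2877)

0.0654, -1.2877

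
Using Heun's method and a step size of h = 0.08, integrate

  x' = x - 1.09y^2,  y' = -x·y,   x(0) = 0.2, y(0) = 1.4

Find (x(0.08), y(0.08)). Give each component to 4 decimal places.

Heun on (x,y): k1 = f(s_n, state_n); k2 = f(s_n + h, state_n + h·k1); state_{n+1} = state_n + (h/2)·(k1 + k2).
0.000000: (0.200000, 1.400000)
  k1 = (-1.936400, -0.280000)
  predictor → (0.045088, 1.377600)
  k2 = (-2.023494, -0.062113)
  → (0.041604, 1.386315)
(x(0.08), y(0.08)) ≈ (0.0416, 1.3863)

0.0416, 1.3863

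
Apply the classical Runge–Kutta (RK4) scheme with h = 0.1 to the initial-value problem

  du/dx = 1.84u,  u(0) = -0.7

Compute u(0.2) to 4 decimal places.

-1.0114

RK4: k1 = f(x_n, u_n); k2 = f(x_n + h/2, u_n + (h/2)·k1); k3 = f(x_n + h/2, u_n + (h/2)·k2); k4 = f(x_n + h, u_n + h·k3); u_{n+1} = u_n + (h/6)·(k1 + 2k2 + 2k3 + k4).
x=0.000000, u=-0.700000:
  k1 = f(0.000000, -0.700000) = -1.288000
  k2 = f(0.050000, -0.764400) = -1.406496
  k3 = f(0.050000, -0.770325) = -1.417398
  k4 = f(0.100000, -0.841740) = -1.548801
  u ← -0.700000 + (0.1/6)·(k1 + 2k2 + 2k3 + k4) = -0.841410
x=0.100000, u=-0.841410:
  k1 = f(0.100000, -0.841410) = -1.548194
  k2 = f(0.150000, -0.918820) = -1.690628
  k3 = f(0.150000, -0.925941) = -1.703732
  k4 = f(0.200000, -1.011783) = -1.861681
  u ← -0.841410 + (0.1/6)·(k1 + 2k2 + 2k3 + k4) = -1.011386
u(0.2) ≈ -1.0114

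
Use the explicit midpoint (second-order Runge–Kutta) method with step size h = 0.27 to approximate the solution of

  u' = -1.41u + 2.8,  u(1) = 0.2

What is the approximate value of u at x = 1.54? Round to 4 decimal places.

1.1312

Midpoint: k1 = f(x_n, u_n); k2 = f(x_n + h/2, u_n + (h/2)·k1); u_{n+1} = u_n + h·k2.
x=1.000000, u=0.200000:
  k1 = f(1.000000, 0.200000) = 2.518000
  k2 = f(1.135000, 0.539930) = 2.038699
  u ← 0.200000 + 0.27·2.038699 = 0.750449
x=1.270000, u=0.750449:
  k1 = f(1.270000, 0.750449) = 1.741867
  k2 = f(1.405000, 0.985601) = 1.410303
  u ← 0.750449 + 0.27·1.410303 = 1.131230
u(1.54) ≈ 1.1312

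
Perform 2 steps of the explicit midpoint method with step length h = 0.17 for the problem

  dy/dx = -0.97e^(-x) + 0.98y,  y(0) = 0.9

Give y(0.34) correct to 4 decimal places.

0.9198

Midpoint: k1 = f(x_n, y_n); k2 = f(x_n + h/2, y_n + (h/2)·k1); y_{n+1} = y_n + h·k2.
x=0.000000, y=0.900000:
  k1 = f(0.000000, 0.900000) = -0.088000
  k2 = f(0.085000, 0.892520) = -0.016287
  y ← 0.900000 + 0.17·(-0.016287) = 0.897231
x=0.170000, y=0.897231:
  k1 = f(0.170000, 0.897231) = 0.060932
  k2 = f(0.255000, 0.902410) = 0.132693
  y ← 0.897231 + 0.17·0.132693 = 0.919789
y(0.34) ≈ 0.9198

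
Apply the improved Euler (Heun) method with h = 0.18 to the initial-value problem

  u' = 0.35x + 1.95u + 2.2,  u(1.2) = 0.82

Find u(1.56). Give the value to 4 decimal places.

Heun: k1 = f(x_n, u_n); k2 = f(x_n + h, u_n + h·k1); u_{n+1} = u_n + (h/2)·(k1 + k2).
x=1.200000, u=0.820000:
  k1 = f(1.200000, 0.820000) = 4.219000
  k2 = f(1.380000, 1.579420) = 5.762869
  u ← 0.820000 + (0.18/2)·(4.219000 + 5.762869) = 1.718368
x=1.380000, u=1.718368:
  k1 = f(1.380000, 1.718368) = 6.033818
  k2 = f(1.560000, 2.804455) = 8.214688
  u ← 1.718368 + (0.18/2)·(6.033818 + 8.214688) = 3.000734
u(1.56) ≈ 3.0007

3.0007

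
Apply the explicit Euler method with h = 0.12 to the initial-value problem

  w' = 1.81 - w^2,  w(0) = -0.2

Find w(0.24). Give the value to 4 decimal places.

0.2296

Euler: w_{n+1} = w_n + h·f(x_n, w_n).
x=0.000000, w=-0.200000: f=1.770000 → w ← -0.200000 + 0.12·1.770000 = 0.012400
x=0.120000, w=0.012400: f=1.809846 → w ← 0.012400 + 0.12·1.809846 = 0.229582
w(0.24) ≈ 0.2296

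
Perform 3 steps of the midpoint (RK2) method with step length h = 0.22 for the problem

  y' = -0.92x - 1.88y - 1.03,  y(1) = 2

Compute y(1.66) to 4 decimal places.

Midpoint: k1 = f(x_n, y_n); k2 = f(x_n + h/2, y_n + (h/2)·k1); y_{n+1} = y_n + h·k2.
x=1.000000, y=2.000000:
  k1 = f(1.000000, 2.000000) = -5.710000
  k2 = f(1.110000, 1.371900) = -4.630372
  y ← 2.000000 + 0.22·(-4.630372) = 0.981318
x=1.220000, y=0.981318:
  k1 = f(1.220000, 0.981318) = -3.997278
  k2 = f(1.330000, 0.541618) = -3.271841
  y ← 0.981318 + 0.22·(-3.271841) = 0.261513
x=1.440000, y=0.261513:
  k1 = f(1.440000, 0.261513) = -2.846445
  k2 = f(1.550000, -0.051596) = -2.359000
  y ← 0.261513 + 0.22·(-2.359000) = -0.257467
y(1.66) ≈ -0.2575

-0.2575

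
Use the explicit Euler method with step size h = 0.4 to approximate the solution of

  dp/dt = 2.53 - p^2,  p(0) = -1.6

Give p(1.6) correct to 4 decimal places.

-1.8499

Euler: p_{n+1} = p_n + h·f(t_n, p_n).
t=0.000000, p=-1.600000: f=-0.030000 → p ← -1.600000 + 0.4·(-0.030000) = -1.612000
t=0.400000, p=-1.612000: f=-0.068544 → p ← -1.612000 + 0.4·(-0.068544) = -1.639418
t=0.800000, p=-1.639418: f=-0.157690 → p ← -1.639418 + 0.4·(-0.157690) = -1.702494
t=1.200000, p=-1.702494: f=-0.368485 → p ← -1.702494 + 0.4·(-0.368485) = -1.849887
p(1.6) ≈ -1.8499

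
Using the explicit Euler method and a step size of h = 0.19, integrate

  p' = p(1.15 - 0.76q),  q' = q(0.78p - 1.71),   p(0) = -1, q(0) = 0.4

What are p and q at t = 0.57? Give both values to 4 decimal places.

Euler on (p,q): p_{n+1} = p_n + h·p', q_{n+1} = q_n + h·q'.
0.000000: (-1.000000, 0.400000); f=(-0.846000, -0.996000) → (-1.160740, 0.210760)
0.190000: (-1.160740, 0.210760); f=(-1.148926, -0.551217) → (-1.379036, 0.106029)
0.380000: (-1.379036, 0.106029); f=(-1.474766, -0.295359) → (-1.659242, 0.049911)
(p(0.57), q(0.57)) ≈ (-1.6592, 0.0499)

-1.6592, 0.0499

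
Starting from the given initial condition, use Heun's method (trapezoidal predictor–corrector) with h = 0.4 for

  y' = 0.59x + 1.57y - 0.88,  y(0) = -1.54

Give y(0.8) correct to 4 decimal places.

Heun: k1 = f(x_n, y_n); k2 = f(x_n + h, y_n + h·k1); y_{n+1} = y_n + (h/2)·(k1 + k2).
x=0.000000, y=-1.540000:
  k1 = f(0.000000, -1.540000) = -3.297800
  k2 = f(0.400000, -2.859120) = -5.132818
  y ← -1.540000 + (0.4/2)·(-3.297800 + (-5.132818)) = -3.226124
x=0.400000, y=-3.226124:
  k1 = f(0.400000, -3.226124) = -5.709014
  k2 = f(0.800000, -5.509729) = -9.058275
  y ← -3.226124 + (0.4/2)·(-5.709014 + (-9.058275)) = -6.179582
y(0.8) ≈ -6.1796

-6.1796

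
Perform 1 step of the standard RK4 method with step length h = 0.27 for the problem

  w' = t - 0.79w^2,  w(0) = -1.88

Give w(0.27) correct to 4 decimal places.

RK4: k1 = f(t_n, w_n); k2 = f(t_n + h/2, w_n + (h/2)·k1); k3 = f(t_n + h/2, w_n + (h/2)·k2); k4 = f(t_n + h, w_n + h·k3); w_{n+1} = w_n + (h/6)·(k1 + 2k2 + 2k3 + k4).
t=0.000000, w=-1.880000:
  k1 = f(0.000000, -1.880000) = -2.792176
  k2 = f(0.135000, -2.256944) = -3.889098
  k3 = f(0.135000, -2.405028) = -4.434487
  k4 = f(0.270000, -3.077312) = -7.211178
  w ← -1.880000 + (0.27/6)·(k1 + 2k2 + 2k3 + k4) = -3.079274
w(0.27) ≈ -3.0793

-3.0793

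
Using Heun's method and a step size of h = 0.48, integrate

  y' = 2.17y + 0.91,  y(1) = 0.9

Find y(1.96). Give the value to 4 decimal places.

Heun: k1 = f(x_n, y_n); k2 = f(x_n + h, y_n + h·k1); y_{n+1} = y_n + (h/2)·(k1 + k2).
x=1.000000, y=0.900000:
  k1 = f(1.000000, 0.900000) = 2.863000
  k2 = f(1.480000, 2.274240) = 5.845101
  y ← 0.900000 + (0.48/2)·(2.863000 + 5.845101) = 2.989944
x=1.480000, y=2.989944:
  k1 = f(1.480000, 2.989944) = 7.398179
  k2 = f(1.960000, 6.541070) = 15.104122
  y ← 2.989944 + (0.48/2)·(7.398179 + 15.104122) = 8.390496
y(1.96) ≈ 8.3905

8.3905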